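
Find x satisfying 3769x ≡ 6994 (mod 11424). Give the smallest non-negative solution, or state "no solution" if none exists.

First find gcd(3769, 11424):
11424 = 3*3769 + 117
3769 = 32*117 + 25
117 = 4*25 + 17
25 = 1*17 + 8
17 = 2*8 + 1
8 = 8*1 + 0
gcd = 1, so a unique solution mod 11424 exists.
Back-substitute for the Bézout coefficients:
1 = 17 − 2·8
1 = −2·25 + 3·17
1 = 3·117 − 14·25
1 = −14·3769 + 451·117
1 = 451·11424 − 1367·3769
So 3769·(-1367) ≡ 1 (mod 11424), giving 3769⁻¹ ≡ 10057.
x ≡ 3769⁻¹·6994 ≡ 10057·6994 ≡ 1090 (mod 11424).

1090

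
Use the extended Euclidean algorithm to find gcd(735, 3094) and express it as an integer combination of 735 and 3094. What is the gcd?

7

Repeated division:
3094 = 4·735 + 154
735 = 4·154 + 119
154 = 1·119 + 35
119 = 3·35 + 14
35 = 2·14 + 7
14 = 2·7 + 0
gcd(735, 3094) = 7.
Working backward:
7 = 35 − 2·14
7 = −2·119 + 7·35
7 = 7·154 − 9·119
7 = −9·735 + 43·154
7 = 43·3094 − 181·735
So 7 = (43)·3094 + (-181)·735.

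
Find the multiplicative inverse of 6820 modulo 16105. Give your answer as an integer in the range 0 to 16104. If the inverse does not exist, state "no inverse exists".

Compute gcd(6820, 16105):
16105 = 2·6820 + 2465
6820 = 2·2465 + 1890
2465 = 1·1890 + 575
1890 = 3·575 + 165
575 = 3·165 + 80
165 = 2·80 + 5
80 = 16·5 + 0
Since gcd = 5 > 1, 6820 is not a unit mod 16105.

no inverse exists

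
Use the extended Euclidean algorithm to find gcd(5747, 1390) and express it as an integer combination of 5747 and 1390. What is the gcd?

1

Euclidean algorithm:
5747 = 4·1390 + 187
1390 = 7·187 + 81
187 = 2·81 + 25
81 = 3·25 + 6
25 = 4·6 + 1
6 = 6·1 + 0
gcd(5747, 1390) = 1.
Working backward:
1 = 25 − 4·6
1 = −4·81 + 13·25
1 = 13·187 − 30·81
1 = −30·1390 + 223·187
1 = 223·5747 − 922·1390
So 1 = (223)·5747 + (-922)·1390.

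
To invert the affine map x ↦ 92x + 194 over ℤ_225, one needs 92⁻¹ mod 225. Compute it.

Extended Euclidean algorithm:
225 = 2×92 + 41
92 = 2×41 + 10
41 = 4×10 + 1
10 = 10×1 + 0
The gcd is 1. Working backward:
1 = 41 − 4·10
1 = −4·92 + 9·41
1 = 9·225 − 22·92
So 92·(-22) ≡ 1 (mod 225), and -22 ≡ 203 (mod 225).

203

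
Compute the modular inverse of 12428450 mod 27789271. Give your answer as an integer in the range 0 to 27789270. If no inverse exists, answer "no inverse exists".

23911187

Extended Euclidean algorithm:
27789271 = 2*12428450 + 2932371
12428450 = 4*2932371 + 698966
2932371 = 4*698966 + 136507
698966 = 5*136507 + 16431
136507 = 8*16431 + 5059
16431 = 3*5059 + 1254
5059 = 4*1254 + 43
1254 = 29*43 + 7
43 = 6*7 + 1
7 = 7*1 + 0
Since gcd(12428450, 27789271) = 1, back-substitute to write 1 as a combination:
1 = 43 − 6·7
1 = −6·1254 + 175·43
1 = 175·5059 − 706·1254
1 = −706·16431 + 2293·5059
1 = 2293·136507 − 19050·16431
1 = −19050·698966 + 97543·136507
1 = 97543·2932371 − 409222·698966
1 = −409222·12428450 + 1734431·2932371
1 = 1734431·27789271 − 3878084·12428450
So 12428450·(-3878084) ≡ 1 (mod 27789271), and -3878084 ≡ 23911187 (mod 27789271).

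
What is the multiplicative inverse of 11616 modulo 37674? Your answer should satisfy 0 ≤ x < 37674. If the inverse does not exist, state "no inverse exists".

Compute gcd(11616, 37674):
37674 = 3*11616 + 2826
11616 = 4*2826 + 312
2826 = 9*312 + 18
312 = 17*18 + 6
18 = 3*6 + 0
gcd(11616, 37674) = 6 ≠ 1, so 11616 has no multiplicative inverse modulo 37674.

no inverse exists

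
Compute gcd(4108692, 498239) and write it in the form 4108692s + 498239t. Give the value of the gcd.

Repeated division:
4108692 = 8×498239 + 122780
498239 = 4×122780 + 7119
122780 = 17×7119 + 1757
7119 = 4×1757 + 91
1757 = 19×91 + 28
91 = 3×28 + 7
28 = 4×7 + 0
gcd(4108692, 498239) = 7.
Back-substituting:
7 = 91 − 3·28
7 = −3·1757 + 58·91
7 = 58·7119 − 235·1757
7 = −235·122780 + 4053·7119
7 = 4053·498239 − 16447·122780
7 = −16447·4108692 + 135629·498239
So 7 = (-16447)·4108692 + (135629)·498239.

7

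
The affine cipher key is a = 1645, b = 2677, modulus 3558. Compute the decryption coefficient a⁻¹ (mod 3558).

Extended Euclidean algorithm:
3558 = 2*1645 + 268
1645 = 6*268 + 37
268 = 7*37 + 9
37 = 4*9 + 1
9 = 9*1 + 0
gcd = 1, so the inverse exists. Back-substitute:
1 = 37 − 4·9
1 = −4·268 + 29·37
1 = 29·1645 − 178·268
1 = −178·3558 + 385·1645
So 1645·385 ≡ 1 (mod 3558).

385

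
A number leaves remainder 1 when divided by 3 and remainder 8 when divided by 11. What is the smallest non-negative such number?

Write x = 1 + 3·k. Then 3·k ≡ 8 − 1 ≡ 7 (mod 11).
Need 3⁻¹ mod 11. Extended Euclid on (11, 3):
11 = 3×3 + 2
3 = 1×2 + 1
2 = 2×1 + 0
Back-substitute:
1 = 3 − 2
1 = −11 + 4·3
3⁻¹ ≡ 4 (mod 11), so k ≡ 4·7 ≡ 6 (mod 11).
x = 1 + 3·6 = 19.

19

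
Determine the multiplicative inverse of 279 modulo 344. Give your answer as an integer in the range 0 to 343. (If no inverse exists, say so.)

127

Extended Euclidean algorithm:
344 = 1*279 + 65
279 = 4*65 + 19
65 = 3*19 + 8
19 = 2*8 + 3
8 = 2*3 + 2
3 = 1*2 + 1
2 = 2*1 + 0
Since gcd(279, 344) = 1, back-substitute to write 1 as a combination:
1 = 3 − 2
1 = −8 + 3·3
1 = 3·19 − 7·8
1 = −7·65 + 24·19
1 = 24·279 − 103·65
1 = −103·344 + 127·279
So 279·127 ≡ 1 (mod 344).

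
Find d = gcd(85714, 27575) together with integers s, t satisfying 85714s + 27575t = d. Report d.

1

Euclidean algorithm:
85714 = 3×27575 + 2989
27575 = 9×2989 + 674
2989 = 4×674 + 293
674 = 2×293 + 88
293 = 3×88 + 29
88 = 3×29 + 1
29 = 29×1 + 0
gcd(85714, 27575) = 1.
Express as a combination:
1 = 88 − 3·29
1 = −3·293 + 10·88
1 = 10·674 − 23·293
1 = −23·2989 + 102·674
1 = 102·27575 − 941·2989
1 = −941·85714 + 2925·27575
So 1 = (-941)·85714 + (2925)·27575.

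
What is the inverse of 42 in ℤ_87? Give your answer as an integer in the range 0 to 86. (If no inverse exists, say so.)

no inverse exists

Compute gcd(42, 87):
87 = 2×42 + 3
42 = 14×3 + 0
The gcd is 3, not 1, hence no inverse exists.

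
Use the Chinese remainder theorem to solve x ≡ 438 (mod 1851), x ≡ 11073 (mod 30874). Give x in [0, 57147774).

45858963

Write x = 438 + 1851·k. Then 1851·k ≡ 11073 − 438 ≡ 10635 (mod 30874).
Need 1851⁻¹ mod 30874. Extended Euclid on (30874, 1851):
30874 = 16*1851 + 1258
1851 = 1*1258 + 593
1258 = 2*593 + 72
593 = 8*72 + 17
72 = 4*17 + 4
17 = 4*4 + 1
4 = 4*1 + 0
Back-substitute:
1 = 17 − 4·4
1 = −4·72 + 17·17
1 = 17·593 − 140·72
1 = −140·1258 + 297·593
1 = 297·1851 − 437·1258
1 = −437·30874 + 7289·1851
1851⁻¹ ≡ 7289 (mod 30874), so k ≡ 7289·10635 ≡ 24775 (mod 30874).
x = 438 + 1851·24775 = 45858963.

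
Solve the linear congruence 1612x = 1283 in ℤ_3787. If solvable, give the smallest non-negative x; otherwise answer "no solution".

First find gcd(1612, 3787):
3787 = 2*1612 + 563
1612 = 2*563 + 486
563 = 1*486 + 77
486 = 6*77 + 24
77 = 3*24 + 5
24 = 4*5 + 4
5 = 1*4 + 1
4 = 4*1 + 0
gcd = 1, so a unique solution mod 3787 exists.
Back-substitute for the Bézout coefficients:
1 = 5 − 4
1 = −24 + 5·5
1 = 5·77 − 16·24
1 = −16·486 + 101·77
1 = 101·563 − 117·486
1 = −117·1612 + 335·563
1 = 335·3787 − 787·1612
So 1612·(-787) ≡ 1 (mod 3787), giving 1612⁻¹ ≡ 3000.
x ≡ 1612⁻¹·1283 ≡ 3000·1283 ≡ 1408 (mod 3787).

1408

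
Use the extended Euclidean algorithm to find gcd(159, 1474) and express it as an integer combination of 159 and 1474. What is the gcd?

Euclidean algorithm:
1474 = 9·159 + 43
159 = 3·43 + 30
43 = 1·30 + 13
30 = 2·13 + 4
13 = 3·4 + 1
4 = 4·1 + 0
gcd(159, 1474) = 1.
Express as a combination:
1 = 13 − 3·4
1 = −3·30 + 7·13
1 = 7·43 − 10·30
1 = −10·159 + 37·43
1 = 37·1474 − 343·159
So 1 = (37)·1474 + (-343)·159.

1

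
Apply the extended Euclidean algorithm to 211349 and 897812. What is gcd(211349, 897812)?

Apply Euclid's algorithm to 897812 and 211349:
897812 = 4×211349 + 52416
211349 = 4×52416 + 1685
52416 = 31×1685 + 181
1685 = 9×181 + 56
181 = 3×56 + 13
56 = 4×13 + 4
13 = 3×4 + 1
4 = 4×1 + 0
gcd(211349, 897812) = 1.
Express as a combination:
1 = 13 − 3·4
1 = −3·56 + 13·13
1 = 13·181 − 42·56
1 = −42·1685 + 391·181
1 = 391·52416 − 12163·1685
1 = −12163·211349 + 49043·52416
1 = 49043·897812 − 208335·211349
So 1 = (49043)·897812 + (-208335)·211349.

1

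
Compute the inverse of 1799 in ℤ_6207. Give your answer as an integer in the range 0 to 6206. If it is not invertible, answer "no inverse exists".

Run Euclid on (6207, 1799):
6207 = 3·1799 + 810
1799 = 2·810 + 179
810 = 4·179 + 94
179 = 1·94 + 85
94 = 1·85 + 9
85 = 9·9 + 4
9 = 2·4 + 1
4 = 4·1 + 0
gcd = 1, so the inverse exists. Back-substitute:
1 = 9 − 2·4
1 = −2·85 + 19·9
1 = 19·94 − 21·85
1 = −21·179 + 40·94
1 = 40·810 − 181·179
1 = −181·1799 + 402·810
1 = 402·6207 − 1387·1799
So 1799·(-1387) ≡ 1 (mod 6207), and -1387 ≡ 4820 (mod 6207).

4820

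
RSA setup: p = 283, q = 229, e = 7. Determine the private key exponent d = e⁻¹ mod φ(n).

55111

φ(n) = (p−1)(q−1) = 282·228 = 64296.
Need d with 7·d ≡ 1 (mod 64296). Apply the extended Euclidean algorithm:
64296 = 9185·7 + 1
7 = 7·1 + 0
Back-substitute:
1 = 64296 − 9185·7
So 7·(-9185) ≡ 1 (mod 64296), hence d ≡ -9185 ≡ 55111 (mod 64296).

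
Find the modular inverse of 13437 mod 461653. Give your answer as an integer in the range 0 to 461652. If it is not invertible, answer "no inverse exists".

318969

Run Euclid on (461653, 13437):
461653 = 34·13437 + 4795
13437 = 2·4795 + 3847
4795 = 1·3847 + 948
3847 = 4·948 + 55
948 = 17·55 + 13
55 = 4·13 + 3
13 = 4·3 + 1
3 = 3·1 + 0
The gcd is 1. Working backward:
1 = 13 − 4·3
1 = −4·55 + 17·13
1 = 17·948 − 293·55
1 = −293·3847 + 1189·948
1 = 1189·4795 − 1482·3847
1 = −1482·13437 + 4153·4795
1 = 4153·461653 − 142684·13437
So 13437·(-142684) ≡ 1 (mod 461653), and -142684 ≡ 318969 (mod 461653).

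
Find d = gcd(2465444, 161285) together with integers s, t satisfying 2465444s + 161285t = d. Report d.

1

Repeated division:
2465444 = 15·161285 + 46169
161285 = 3·46169 + 22778
46169 = 2·22778 + 613
22778 = 37·613 + 97
613 = 6·97 + 31
97 = 3·31 + 4
31 = 7·4 + 3
4 = 1·3 + 1
3 = 3·1 + 0
gcd(2465444, 161285) = 1.
Back-substituting:
1 = 4 − 3
1 = −31 + 8·4
1 = 8·97 − 25·31
1 = −25·613 + 158·97
1 = 158·22778 − 5871·613
1 = −5871·46169 + 11900·22778
1 = 11900·161285 − 41571·46169
1 = −41571·2465444 + 635465·161285
So 1 = (-41571)·2465444 + (635465)·161285.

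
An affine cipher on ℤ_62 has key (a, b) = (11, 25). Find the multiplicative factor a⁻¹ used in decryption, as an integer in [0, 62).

Apply the Euclidean algorithm to 62 and 11:
62 = 5·11 + 7
11 = 1·7 + 4
7 = 1·4 + 3
4 = 1·3 + 1
3 = 3·1 + 0
The gcd is 1. Working backward:
1 = 4 − 3
1 = −7 + 2·4
1 = 2·11 − 3·7
1 = −3·62 + 17·11
So 11·17 ≡ 1 (mod 62).

17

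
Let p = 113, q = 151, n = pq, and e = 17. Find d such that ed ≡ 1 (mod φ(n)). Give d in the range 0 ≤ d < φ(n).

3953

φ(n) = (p−1)(q−1) = 112·150 = 16800.
Need d with 17·d ≡ 1 (mod 16800). Apply the extended Euclidean algorithm:
16800 = 988*17 + 4
17 = 4*4 + 1
4 = 4*1 + 0
Back-substitute:
1 = 17 − 4·4
1 = −4·16800 + 3953·17
So 17·3953 ≡ 1 (mod 16800), hence d = 3953.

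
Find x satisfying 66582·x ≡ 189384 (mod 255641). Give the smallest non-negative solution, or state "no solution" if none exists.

111709

First find gcd(66582, 255641):
255641 = 3*66582 + 55895
66582 = 1*55895 + 10687
55895 = 5*10687 + 2460
10687 = 4*2460 + 847
2460 = 2*847 + 766
847 = 1*766 + 81
766 = 9*81 + 37
81 = 2*37 + 7
37 = 5*7 + 2
7 = 3*2 + 1
2 = 2*1 + 0
gcd = 1, so a unique solution mod 255641 exists.
Back-substitute for the Bézout coefficients:
1 = 7 − 3·2
1 = −3·37 + 16·7
1 = 16·81 − 35·37
1 = −35·766 + 331·81
1 = 331·847 − 366·766
1 = −366·2460 + 1063·847
1 = 1063·10687 − 4618·2460
1 = −4618·55895 + 24153·10687
1 = 24153·66582 − 28771·55895
1 = −28771·255641 + 110466·66582
So 66582·(110466) ≡ 1 (mod 255641), giving 66582⁻¹ ≡ 110466.
x ≡ 66582⁻¹·189384 ≡ 110466·189384 ≡ 111709 (mod 255641).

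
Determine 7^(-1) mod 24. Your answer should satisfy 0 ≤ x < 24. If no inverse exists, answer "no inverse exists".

Extended Euclidean algorithm:
24 = 3·7 + 3
7 = 2·3 + 1
3 = 3·1 + 0
Since gcd(7, 24) = 1, back-substitute to write 1 as a combination:
1 = 7 − 2·3
1 = −2·24 + 7·7
So 7·7 ≡ 1 (mod 24).

7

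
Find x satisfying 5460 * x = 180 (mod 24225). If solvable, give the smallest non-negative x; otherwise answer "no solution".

First find gcd(5460, 24225):
24225 = 4×5460 + 2385
5460 = 2×2385 + 690
2385 = 3×690 + 315
690 = 2×315 + 60
315 = 5×60 + 15
60 = 4×15 + 0
gcd = 15 and 15 | 180, so solutions exist. Divide through by 15: 364x ≡ 12 (mod 1615).
Now find 364⁻¹ mod 1615:
1615 = 4*364 + 159
364 = 2*159 + 46
159 = 3*46 + 21
46 = 2*21 + 4
21 = 5*4 + 1
4 = 4*1 + 0
Back-substitute:
1 = 21 − 5·4
1 = −5·46 + 11·21
1 = 11·159 − 38·46
1 = −38·364 + 87·159
1 = 87·1615 − 386·364
So 364·(-386) ≡ 1 (mod 1615), i.e. 364⁻¹ ≡ 1229.
Then x ≡ 1229·12 ≡ 213 (mod 1615); the smallest non-negative solution is x = 213.

213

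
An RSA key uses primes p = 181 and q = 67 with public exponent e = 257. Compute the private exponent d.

φ(n) = (p−1)(q−1) = 180·66 = 11880.
Need d with 257·d ≡ 1 (mod 11880). Apply the extended Euclidean algorithm:
11880 = 46*257 + 58
257 = 4*58 + 25
58 = 2*25 + 8
25 = 3*8 + 1
8 = 8*1 + 0
Back-substitute:
1 = 25 − 3·8
1 = −3·58 + 7·25
1 = 7·257 − 31·58
1 = −31·11880 + 1433·257
So 257·1433 ≡ 1 (mod 11880), hence d = 1433.

1433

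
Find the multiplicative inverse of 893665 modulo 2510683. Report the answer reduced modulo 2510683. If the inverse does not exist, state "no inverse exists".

Run Euclid on (2510683, 893665):
2510683 = 2*893665 + 723353
893665 = 1*723353 + 170312
723353 = 4*170312 + 42105
170312 = 4*42105 + 1892
42105 = 22*1892 + 481
1892 = 3*481 + 449
481 = 1*449 + 32
449 = 14*32 + 1
32 = 32*1 + 0
gcd = 1, so the inverse exists. Back-substitute:
1 = 449 − 14·32
1 = −14·481 + 15·449
1 = 15·1892 − 59·481
1 = −59·42105 + 1313·1892
1 = 1313·170312 − 5311·42105
1 = −5311·723353 + 22557·170312
1 = 22557·893665 − 27868·723353
1 = −27868·2510683 + 78293·893665
So 893665·78293 ≡ 1 (mod 2510683).

78293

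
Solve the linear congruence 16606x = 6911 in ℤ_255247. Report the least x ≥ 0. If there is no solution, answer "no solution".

First find gcd(16606, 255247):
255247 = 15·16606 + 6157
16606 = 2·6157 + 4292
6157 = 1·4292 + 1865
4292 = 2·1865 + 562
1865 = 3·562 + 179
562 = 3·179 + 25
179 = 7·25 + 4
25 = 6·4 + 1
4 = 4·1 + 0
gcd = 1, so a unique solution mod 255247 exists.
Back-substitute for the Bézout coefficients:
1 = 25 − 6·4
1 = −6·179 + 43·25
1 = 43·562 − 135·179
1 = −135·1865 + 448·562
1 = 448·4292 − 1031·1865
1 = −1031·6157 + 1479·4292
1 = 1479·16606 − 3989·6157
1 = −3989·255247 + 61314·16606
So 16606·(61314) ≡ 1 (mod 255247), giving 16606⁻¹ ≡ 61314.
x ≡ 16606⁻¹·6911 ≡ 61314·6911 ≡ 31034 (mod 255247).

31034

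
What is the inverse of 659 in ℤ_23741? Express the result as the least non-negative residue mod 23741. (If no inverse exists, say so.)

5584

Run Euclid on (23741, 659):
23741 = 36*659 + 17
659 = 38*17 + 13
17 = 1*13 + 4
13 = 3*4 + 1
4 = 4*1 + 0
The gcd is 1. Working backward:
1 = 13 − 3·4
1 = −3·17 + 4·13
1 = 4·659 − 155·17
1 = −155·23741 + 5584·659
So 659·5584 ≡ 1 (mod 23741).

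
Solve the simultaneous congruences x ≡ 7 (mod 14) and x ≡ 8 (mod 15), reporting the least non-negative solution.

203

Write x = 7 + 14·k. Then 14·k ≡ 8 − 7 ≡ 1 (mod 15).
Need 14⁻¹ mod 15. Extended Euclid on (15, 14):
15 = 1*14 + 1
14 = 14*1 + 0
Back-substitute:
1 = 15 − 14
14⁻¹ ≡ 14 (mod 15), so k ≡ 14·1 ≡ 14 (mod 15).
x = 7 + 14·14 = 203.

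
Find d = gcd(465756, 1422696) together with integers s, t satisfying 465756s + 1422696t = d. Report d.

12

Apply Euclid's algorithm to 1422696 and 465756:
1422696 = 3×465756 + 25428
465756 = 18×25428 + 8052
25428 = 3×8052 + 1272
8052 = 6×1272 + 420
1272 = 3×420 + 12
420 = 35×12 + 0
gcd(465756, 1422696) = 12.
Working backward:
12 = 1272 − 3·420
12 = −3·8052 + 19·1272
12 = 19·25428 − 60·8052
12 = −60·465756 + 1099·25428
12 = 1099·1422696 − 3357·465756
So 12 = (1099)·1422696 + (-3357)·465756.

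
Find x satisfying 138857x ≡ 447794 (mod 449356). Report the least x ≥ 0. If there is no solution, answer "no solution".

432758

First find gcd(138857, 449356):
449356 = 3·138857 + 32785
138857 = 4·32785 + 7717
32785 = 4·7717 + 1917
7717 = 4·1917 + 49
1917 = 39·49 + 6
49 = 8·6 + 1
6 = 6·1 + 0
gcd = 1, so a unique solution mod 449356 exists.
Back-substitute for the Bézout coefficients:
1 = 49 − 8·6
1 = −8·1917 + 313·49
1 = 313·7717 − 1260·1917
1 = −1260·32785 + 5353·7717
1 = 5353·138857 − 22672·32785
1 = −22672·449356 + 73369·138857
So 138857·(73369) ≡ 1 (mod 449356), giving 138857⁻¹ ≡ 73369.
x ≡ 138857⁻¹·447794 ≡ 73369·447794 ≡ 432758 (mod 449356).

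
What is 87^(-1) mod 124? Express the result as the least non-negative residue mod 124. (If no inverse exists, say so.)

67

Extended Euclidean algorithm:
124 = 1×87 + 37
87 = 2×37 + 13
37 = 2×13 + 11
13 = 1×11 + 2
11 = 5×2 + 1
2 = 2×1 + 0
gcd = 1, so the inverse exists. Back-substitute:
1 = 11 − 5·2
1 = −5·13 + 6·11
1 = 6·37 − 17·13
1 = −17·87 + 40·37
1 = 40·124 − 57·87
Hence 87⁻¹ ≡ -57 ≡ 67 (mod 124).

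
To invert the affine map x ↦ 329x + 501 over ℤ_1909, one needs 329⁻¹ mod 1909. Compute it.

Run Euclid on (1909, 329):
1909 = 5·329 + 264
329 = 1·264 + 65
264 = 4·65 + 4
65 = 16·4 + 1
4 = 4·1 + 0
The gcd is 1. Working backward:
1 = 65 − 16·4
1 = −16·264 + 65·65
1 = 65·329 − 81·264
1 = −81·1909 + 470·329
So 329·470 ≡ 1 (mod 1909).

470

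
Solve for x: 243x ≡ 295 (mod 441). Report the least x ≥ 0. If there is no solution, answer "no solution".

gcd(243, 441):
441 = 1·243 + 198
243 = 1·198 + 45
198 = 4·45 + 18
45 = 2·18 + 9
18 = 2·9 + 0
gcd = 9, but 9 ∤ 295, so the congruence has no solution.

no solution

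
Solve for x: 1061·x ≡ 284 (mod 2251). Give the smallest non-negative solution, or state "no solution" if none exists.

2107

First find gcd(1061, 2251):
2251 = 2·1061 + 129
1061 = 8·129 + 29
129 = 4·29 + 13
29 = 2·13 + 3
13 = 4·3 + 1
3 = 3·1 + 0
gcd = 1, so a unique solution mod 2251 exists.
Back-substitute for the Bézout coefficients:
1 = 13 − 4·3
1 = −4·29 + 9·13
1 = 9·129 − 40·29
1 = −40·1061 + 329·129
1 = 329·2251 − 698·1061
So 1061·(-698) ≡ 1 (mod 2251), giving 1061⁻¹ ≡ 1553.
x ≡ 1061⁻¹·284 ≡ 1553·284 ≡ 2107 (mod 2251).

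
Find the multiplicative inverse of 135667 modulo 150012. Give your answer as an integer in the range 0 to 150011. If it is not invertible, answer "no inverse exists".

gcd(150012, 135667) by repeated division:
150012 = 1*135667 + 14345
135667 = 9*14345 + 6562
14345 = 2*6562 + 1221
6562 = 5*1221 + 457
1221 = 2*457 + 307
457 = 1*307 + 150
307 = 2*150 + 7
150 = 21*7 + 3
7 = 2*3 + 1
3 = 3*1 + 0
gcd = 1, so the inverse exists. Back-substitute:
1 = 7 − 2·3
1 = −2·150 + 43·7
1 = 43·307 − 88·150
1 = −88·457 + 131·307
1 = 131·1221 − 350·457
1 = −350·6562 + 1881·1221
1 = 1881·14345 − 4112·6562
1 = −4112·135667 + 38889·14345
1 = 38889·150012 − 43001·135667
Thus 135667·(-43001) ≡ 1 (mod 150012); reducing, -43001 mod 150012 = 107011.

107011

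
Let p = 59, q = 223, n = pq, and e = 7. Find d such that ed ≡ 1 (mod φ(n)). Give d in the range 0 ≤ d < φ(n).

φ(n) = (p−1)(q−1) = 58·222 = 12876.
Need d with 7·d ≡ 1 (mod 12876). Apply the extended Euclidean algorithm:
12876 = 1839*7 + 3
7 = 2*3 + 1
3 = 3*1 + 0
Back-substitute:
1 = 7 − 2·3
1 = −2·12876 + 3679·7
So 7·3679 ≡ 1 (mod 12876), hence d = 3679.

3679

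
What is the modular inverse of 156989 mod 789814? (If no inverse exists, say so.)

Run Euclid on (789814, 156989):
789814 = 5·156989 + 4869
156989 = 32·4869 + 1181
4869 = 4·1181 + 145
1181 = 8·145 + 21
145 = 6·21 + 19
21 = 1·19 + 2
19 = 9·2 + 1
2 = 2·1 + 0
gcd = 1, so the inverse exists. Back-substitute:
1 = 19 − 9·2
1 = −9·21 + 10·19
1 = 10·145 − 69·21
1 = −69·1181 + 562·145
1 = 562·4869 − 2317·1181
1 = −2317·156989 + 74706·4869
1 = 74706·789814 − 375847·156989
Hence 156989⁻¹ ≡ -375847 ≡ 413967 (mod 789814).

413967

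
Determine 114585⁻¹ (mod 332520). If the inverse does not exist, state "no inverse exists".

Euclidean algorithm on 332520, 114585:
332520 = 2×114585 + 103350
114585 = 1×103350 + 11235
103350 = 9×11235 + 2235
11235 = 5×2235 + 60
2235 = 37×60 + 15
60 = 4×15 + 0
Since gcd = 15 > 1, 114585 is not a unit mod 332520.

no inverse exists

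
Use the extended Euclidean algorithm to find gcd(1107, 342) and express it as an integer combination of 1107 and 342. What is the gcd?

Apply Euclid's algorithm to 1107 and 342:
1107 = 3·342 + 81
342 = 4·81 + 18
81 = 4·18 + 9
18 = 2·9 + 0
gcd(1107, 342) = 9.
Express as a combination:
9 = 81 − 4·18
9 = −4·342 + 17·81
9 = 17·1107 − 55·342
So 9 = (17)·1107 + (-55)·342.

9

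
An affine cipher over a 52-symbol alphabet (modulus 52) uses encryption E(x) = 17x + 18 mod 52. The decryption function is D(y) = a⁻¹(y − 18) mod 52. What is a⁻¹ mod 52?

49

gcd(52, 17) by repeated division:
52 = 3·17 + 1
17 = 17·1 + 0
The gcd is 1. Working backward:
1 = 52 − 3·17
So 17·(-3) ≡ 1 (mod 52), and -3 ≡ 49 (mod 52).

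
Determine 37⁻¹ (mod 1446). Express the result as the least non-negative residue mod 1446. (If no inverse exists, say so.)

469

Extended Euclidean algorithm:
1446 = 39×37 + 3
37 = 12×3 + 1
3 = 3×1 + 0
Since gcd(37, 1446) = 1, back-substitute to write 1 as a combination:
1 = 37 − 12·3
1 = −12·1446 + 469·37
So 37·469 ≡ 1 (mod 1446).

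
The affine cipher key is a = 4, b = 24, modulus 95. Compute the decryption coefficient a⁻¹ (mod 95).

gcd(95, 4) by repeated division:
95 = 23·4 + 3
4 = 1·3 + 1
3 = 3·1 + 0
gcd = 1, so the inverse exists. Back-substitute:
1 = 4 − 3
1 = −95 + 24·4
So 4·24 ≡ 1 (mod 95).

24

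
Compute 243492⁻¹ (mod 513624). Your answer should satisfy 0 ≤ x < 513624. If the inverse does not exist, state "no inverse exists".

Euclidean algorithm on 513624, 243492:
513624 = 2×243492 + 26640
243492 = 9×26640 + 3732
26640 = 7×3732 + 516
3732 = 7×516 + 120
516 = 4×120 + 36
120 = 3×36 + 12
36 = 3×12 + 0
The gcd is 12, not 1, hence no inverse exists.

no inverse exists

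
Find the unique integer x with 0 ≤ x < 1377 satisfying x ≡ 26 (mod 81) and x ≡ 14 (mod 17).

Write x = 26 + 81·k. Then 81·k ≡ 14 − 26 ≡ 5 (mod 17).
Need 81⁻¹ mod 17. Extended Euclid on (17, 13):
17 = 1×13 + 4
13 = 3×4 + 1
4 = 4×1 + 0
Back-substitute:
1 = 13 − 3·4
1 = −3·17 + 4·13
81⁻¹ ≡ 4 (mod 17), so k ≡ 4·5 ≡ 3 (mod 17).
x = 26 + 81·3 = 269.

269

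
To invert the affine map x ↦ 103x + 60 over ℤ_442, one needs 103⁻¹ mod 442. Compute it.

103

Extended Euclidean algorithm:
442 = 4·103 + 30
103 = 3·30 + 13
30 = 2·13 + 4
13 = 3·4 + 1
4 = 4·1 + 0
Since gcd(103, 442) = 1, back-substitute to write 1 as a combination:
1 = 13 − 3·4
1 = −3·30 + 7·13
1 = 7·103 − 24·30
1 = −24·442 + 103·103
So 103·103 ≡ 1 (mod 442).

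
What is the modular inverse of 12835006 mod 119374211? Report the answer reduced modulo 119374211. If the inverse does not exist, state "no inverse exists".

39311895

Run Euclid on (119374211, 12835006):
119374211 = 9×12835006 + 3859157
12835006 = 3×3859157 + 1257535
3859157 = 3×1257535 + 86552
1257535 = 14×86552 + 45807
86552 = 1×45807 + 40745
45807 = 1×40745 + 5062
40745 = 8×5062 + 249
5062 = 20×249 + 82
249 = 3×82 + 3
82 = 27×3 + 1
3 = 3×1 + 0
Since gcd(12835006, 119374211) = 1, back-substitute to write 1 as a combination:
1 = 82 − 27·3
1 = −27·249 + 82·82
1 = 82·5062 − 1667·249
1 = −1667·40745 + 13418·5062
1 = 13418·45807 − 15085·40745
1 = −15085·86552 + 28503·45807
1 = 28503·1257535 − 414127·86552
1 = −414127·3859157 + 1270884·1257535
1 = 1270884·12835006 − 4226779·3859157
1 = −4226779·119374211 + 39311895·12835006
So 12835006·39311895 ≡ 1 (mod 119374211).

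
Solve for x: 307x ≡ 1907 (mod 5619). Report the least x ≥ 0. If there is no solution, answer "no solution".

5552

First find gcd(307, 5619):
5619 = 18×307 + 93
307 = 3×93 + 28
93 = 3×28 + 9
28 = 3×9 + 1
9 = 9×1 + 0
gcd = 1, so a unique solution mod 5619 exists.
Back-substitute for the Bézout coefficients:
1 = 28 − 3·9
1 = −3·93 + 10·28
1 = 10·307 − 33·93
1 = −33·5619 + 604·307
So 307·(604) ≡ 1 (mod 5619), giving 307⁻¹ ≡ 604.
x ≡ 307⁻¹·1907 ≡ 604·1907 ≡ 5552 (mod 5619).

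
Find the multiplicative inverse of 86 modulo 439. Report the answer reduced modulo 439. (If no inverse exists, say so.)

Extended Euclidean algorithm:
439 = 5·86 + 9
86 = 9·9 + 5
9 = 1·5 + 4
5 = 1·4 + 1
4 = 4·1 + 0
The gcd is 1. Working backward:
1 = 5 − 4
1 = −9 + 2·5
1 = 2·86 − 19·9
1 = −19·439 + 97·86
So 86·97 ≡ 1 (mod 439).

97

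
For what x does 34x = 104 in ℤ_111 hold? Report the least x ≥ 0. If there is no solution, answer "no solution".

First find gcd(34, 111):
111 = 3·34 + 9
34 = 3·9 + 7
9 = 1·7 + 2
7 = 3·2 + 1
2 = 2·1 + 0
gcd = 1, so a unique solution mod 111 exists.
Back-substitute for the Bézout coefficients:
1 = 7 − 3·2
1 = −3·9 + 4·7
1 = 4·34 − 15·9
1 = −15·111 + 49·34
So 34·(49) ≡ 1 (mod 111), giving 34⁻¹ ≡ 49.
x ≡ 34⁻¹·104 ≡ 49·104 ≡ 101 (mod 111).

101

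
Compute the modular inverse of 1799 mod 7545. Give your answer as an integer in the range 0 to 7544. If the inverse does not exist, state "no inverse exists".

5729

Apply the Euclidean algorithm to 7545 and 1799:
7545 = 4·1799 + 349
1799 = 5·349 + 54
349 = 6·54 + 25
54 = 2·25 + 4
25 = 6·4 + 1
4 = 4·1 + 0
gcd = 1, so the inverse exists. Back-substitute:
1 = 25 − 6·4
1 = −6·54 + 13·25
1 = 13·349 − 84·54
1 = −84·1799 + 433·349
1 = 433·7545 − 1816·1799
Hence 1799⁻¹ ≡ -1816 ≡ 5729 (mod 7545).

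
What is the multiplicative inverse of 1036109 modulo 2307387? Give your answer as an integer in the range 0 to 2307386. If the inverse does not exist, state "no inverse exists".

381917

gcd(2307387, 1036109) by repeated division:
2307387 = 2*1036109 + 235169
1036109 = 4*235169 + 95433
235169 = 2*95433 + 44303
95433 = 2*44303 + 6827
44303 = 6*6827 + 3341
6827 = 2*3341 + 145
3341 = 23*145 + 6
145 = 24*6 + 1
6 = 6*1 + 0
gcd = 1, so the inverse exists. Back-substitute:
1 = 145 − 24·6
1 = −24·3341 + 553·145
1 = 553·6827 − 1130·3341
1 = −1130·44303 + 7333·6827
1 = 7333·95433 − 15796·44303
1 = −15796·235169 + 38925·95433
1 = 38925·1036109 − 171496·235169
1 = −171496·2307387 + 381917·1036109
So 1036109·381917 ≡ 1 (mod 2307387).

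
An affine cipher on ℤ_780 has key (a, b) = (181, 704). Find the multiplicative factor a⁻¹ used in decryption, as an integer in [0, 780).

Apply the Euclidean algorithm to 780 and 181:
780 = 4*181 + 56
181 = 3*56 + 13
56 = 4*13 + 4
13 = 3*4 + 1
4 = 4*1 + 0
Since gcd(181, 780) = 1, back-substitute to write 1 as a combination:
1 = 13 − 3·4
1 = −3·56 + 13·13
1 = 13·181 − 42·56
1 = −42·780 + 181·181
So 181·181 ≡ 1 (mod 780).

181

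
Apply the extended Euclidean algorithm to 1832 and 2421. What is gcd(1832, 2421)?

Apply Euclid's algorithm to 2421 and 1832:
2421 = 1*1832 + 589
1832 = 3*589 + 65
589 = 9*65 + 4
65 = 16*4 + 1
4 = 4*1 + 0
gcd(1832, 2421) = 1.
Working backward:
1 = 65 − 16·4
1 = −16·589 + 145·65
1 = 145·1832 − 451·589
1 = −451·2421 + 596·1832
So 1 = (-451)·2421 + (596)·1832.

1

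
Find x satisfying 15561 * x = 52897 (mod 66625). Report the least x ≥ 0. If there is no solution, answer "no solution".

2902

First find gcd(15561, 66625):
66625 = 4*15561 + 4381
15561 = 3*4381 + 2418
4381 = 1*2418 + 1963
2418 = 1*1963 + 455
1963 = 4*455 + 143
455 = 3*143 + 26
143 = 5*26 + 13
26 = 2*13 + 0
gcd = 13 and 13 | 52897, so solutions exist. Divide through by 13: 1197x ≡ 4069 (mod 5125).
Now find 1197⁻¹ mod 5125:
5125 = 4*1197 + 337
1197 = 3*337 + 186
337 = 1*186 + 151
186 = 1*151 + 35
151 = 4*35 + 11
35 = 3*11 + 2
11 = 5*2 + 1
2 = 2*1 + 0
Back-substitute:
1 = 11 − 5·2
1 = −5·35 + 16·11
1 = 16·151 − 69·35
1 = −69·186 + 85·151
1 = 85·337 − 154·186
1 = −154·1197 + 547·337
1 = 547·5125 − 2342·1197
So 1197·(-2342) ≡ 1 (mod 5125), i.e. 1197⁻¹ ≡ 2783.
Then x ≡ 2783·4069 ≡ 2902 (mod 5125); the smallest non-negative solution is x = 2902.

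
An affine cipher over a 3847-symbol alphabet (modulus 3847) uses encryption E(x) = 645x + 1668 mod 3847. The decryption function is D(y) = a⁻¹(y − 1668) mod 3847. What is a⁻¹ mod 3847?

3680

Apply the Euclidean algorithm to 3847 and 645:
3847 = 5*645 + 622
645 = 1*622 + 23
622 = 27*23 + 1
23 = 23*1 + 0
Since gcd(645, 3847) = 1, back-substitute to write 1 as a combination:
1 = 622 − 27·23
1 = −27·645 + 28·622
1 = 28·3847 − 167·645
So 645·(-167) ≡ 1 (mod 3847), and -167 ≡ 3680 (mod 3847).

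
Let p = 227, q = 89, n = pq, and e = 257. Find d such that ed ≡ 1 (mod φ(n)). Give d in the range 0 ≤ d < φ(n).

φ(n) = (p−1)(q−1) = 226·88 = 19888.
Need d with 257·d ≡ 1 (mod 19888). Apply the extended Euclidean algorithm:
19888 = 77*257 + 99
257 = 2*99 + 59
99 = 1*59 + 40
59 = 1*40 + 19
40 = 2*19 + 2
19 = 9*2 + 1
2 = 2*1 + 0
Back-substitute:
1 = 19 − 9·2
1 = −9·40 + 19·19
1 = 19·59 − 28·40
1 = −28·99 + 47·59
1 = 47·257 − 122·99
1 = −122·19888 + 9441·257
So 257·9441 ≡ 1 (mod 19888), hence d = 9441.

9441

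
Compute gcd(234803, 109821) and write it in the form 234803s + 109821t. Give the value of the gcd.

Apply Euclid's algorithm to 234803 and 109821:
234803 = 2·109821 + 15161
109821 = 7·15161 + 3694
15161 = 4·3694 + 385
3694 = 9·385 + 229
385 = 1·229 + 156
229 = 1·156 + 73
156 = 2·73 + 10
73 = 7·10 + 3
10 = 3·3 + 1
3 = 3·1 + 0
gcd(234803, 109821) = 1.
Back-substituting:
1 = 10 − 3·3
1 = −3·73 + 22·10
1 = 22·156 − 47·73
1 = −47·229 + 69·156
1 = 69·385 − 116·229
1 = −116·3694 + 1113·385
1 = 1113·15161 − 4568·3694
1 = −4568·109821 + 33089·15161
1 = 33089·234803 − 70746·109821
So 1 = (33089)·234803 + (-70746)·109821.

1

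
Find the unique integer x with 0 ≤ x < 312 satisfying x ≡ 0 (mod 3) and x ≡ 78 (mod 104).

78

Write x = 0 + 3·k. Then 3·k ≡ 78 − 0 ≡ 78 (mod 104).
Need 3⁻¹ mod 104. Extended Euclid on (104, 3):
104 = 34·3 + 2
3 = 1·2 + 1
2 = 2·1 + 0
Back-substitute:
1 = 3 − 2
1 = −104 + 35·3
3⁻¹ ≡ 35 (mod 104), so k ≡ 35·78 ≡ 26 (mod 104).
x = 0 + 3·26 = 78.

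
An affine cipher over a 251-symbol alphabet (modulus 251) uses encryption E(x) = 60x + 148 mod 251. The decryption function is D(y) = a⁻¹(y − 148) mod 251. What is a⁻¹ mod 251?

205

Apply the Euclidean algorithm to 251 and 60:
251 = 4×60 + 11
60 = 5×11 + 5
11 = 2×5 + 1
5 = 5×1 + 0
Since gcd(60, 251) = 1, back-substitute to write 1 as a combination:
1 = 11 − 2·5
1 = −2·60 + 11·11
1 = 11·251 − 46·60
So 60·(-46) ≡ 1 (mod 251), and -46 ≡ 205 (mod 251).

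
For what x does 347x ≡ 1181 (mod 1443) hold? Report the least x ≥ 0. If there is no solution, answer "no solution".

124

First find gcd(347, 1443):
1443 = 4×347 + 55
347 = 6×55 + 17
55 = 3×17 + 4
17 = 4×4 + 1
4 = 4×1 + 0
gcd = 1, so a unique solution mod 1443 exists.
Back-substitute for the Bézout coefficients:
1 = 17 − 4·4
1 = −4·55 + 13·17
1 = 13·347 − 82·55
1 = −82·1443 + 341·347
So 347·(341) ≡ 1 (mod 1443), giving 347⁻¹ ≡ 341.
x ≡ 347⁻¹·1181 ≡ 341·1181 ≡ 124 (mod 1443).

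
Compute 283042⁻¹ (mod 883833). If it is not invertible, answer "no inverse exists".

212179

gcd(883833, 283042) by repeated division:
883833 = 3×283042 + 34707
283042 = 8×34707 + 5386
34707 = 6×5386 + 2391
5386 = 2×2391 + 604
2391 = 3×604 + 579
604 = 1×579 + 25
579 = 23×25 + 4
25 = 6×4 + 1
4 = 4×1 + 0
Since gcd(283042, 883833) = 1, back-substitute to write 1 as a combination:
1 = 25 − 6·4
1 = −6·579 + 139·25
1 = 139·604 − 145·579
1 = −145·2391 + 574·604
1 = 574·5386 − 1293·2391
1 = −1293·34707 + 8332·5386
1 = 8332·283042 − 67949·34707
1 = −67949·883833 + 212179·283042
So 283042·212179 ≡ 1 (mod 883833).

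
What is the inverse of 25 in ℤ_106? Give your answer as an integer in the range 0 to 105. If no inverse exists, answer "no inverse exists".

17

gcd(106, 25) by repeated division:
106 = 4×25 + 6
25 = 4×6 + 1
6 = 6×1 + 0
Since gcd(25, 106) = 1, back-substitute to write 1 as a combination:
1 = 25 − 4·6
1 = −4·106 + 17·25
So 25·17 ≡ 1 (mod 106).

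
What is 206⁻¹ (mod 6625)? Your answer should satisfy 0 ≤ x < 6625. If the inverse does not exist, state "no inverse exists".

gcd(6625, 206) by repeated division:
6625 = 32×206 + 33
206 = 6×33 + 8
33 = 4×8 + 1
8 = 8×1 + 0
The gcd is 1. Working backward:
1 = 33 − 4·8
1 = −4·206 + 25·33
1 = 25·6625 − 804·206
Hence 206⁻¹ ≡ -804 ≡ 5821 (mod 6625).

5821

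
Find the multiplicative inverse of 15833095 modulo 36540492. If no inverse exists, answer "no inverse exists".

1125211

Run Euclid on (36540492, 15833095):
36540492 = 2×15833095 + 4874302
15833095 = 3×4874302 + 1210189
4874302 = 4×1210189 + 33546
1210189 = 36×33546 + 2533
33546 = 13×2533 + 617
2533 = 4×617 + 65
617 = 9×65 + 32
65 = 2×32 + 1
32 = 32×1 + 0
The gcd is 1. Working backward:
1 = 65 − 2·32
1 = −2·617 + 19·65
1 = 19·2533 − 78·617
1 = −78·33546 + 1033·2533
1 = 1033·1210189 − 37266·33546
1 = −37266·4874302 + 150097·1210189
1 = 150097·15833095 − 487557·4874302
1 = −487557·36540492 + 1125211·15833095
So 15833095·1125211 ≡ 1 (mod 36540492).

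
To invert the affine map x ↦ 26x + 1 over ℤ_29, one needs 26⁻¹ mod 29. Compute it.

Extended Euclidean algorithm:
29 = 1×26 + 3
26 = 8×3 + 2
3 = 1×2 + 1
2 = 2×1 + 0
gcd = 1, so the inverse exists. Back-substitute:
1 = 3 − 2
1 = −26 + 9·3
1 = 9·29 − 10·26
Hence 26⁻¹ ≡ -10 ≡ 19 (mod 29).

19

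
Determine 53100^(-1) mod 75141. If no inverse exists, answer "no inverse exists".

no inverse exists

Compute gcd(53100, 75141):
75141 = 1·53100 + 22041
53100 = 2·22041 + 9018
22041 = 2·9018 + 4005
9018 = 2·4005 + 1008
4005 = 3·1008 + 981
1008 = 1·981 + 27
981 = 36·27 + 9
27 = 3·9 + 0
Since gcd = 9 > 1, 53100 is not a unit mod 75141.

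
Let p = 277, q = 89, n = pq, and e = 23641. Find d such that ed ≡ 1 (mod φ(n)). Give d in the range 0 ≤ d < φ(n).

φ(n) = (p−1)(q−1) = 276·88 = 24288.
Need d with 23641·d ≡ 1 (mod 24288). Apply the extended Euclidean algorithm:
24288 = 1×23641 + 647
23641 = 36×647 + 349
647 = 1×349 + 298
349 = 1×298 + 51
298 = 5×51 + 43
51 = 1×43 + 8
43 = 5×8 + 3
8 = 2×3 + 2
3 = 1×2 + 1
2 = 2×1 + 0
Back-substitute:
1 = 3 − 2
1 = −8 + 3·3
1 = 3·43 − 16·8
1 = −16·51 + 19·43
1 = 19·298 − 111·51
1 = −111·349 + 130·298
1 = 130·647 − 241·349
1 = −241·23641 + 8806·647
1 = 8806·24288 − 9047·23641
So 23641·(-9047) ≡ 1 (mod 24288), hence d ≡ -9047 ≡ 15241 (mod 24288).

15241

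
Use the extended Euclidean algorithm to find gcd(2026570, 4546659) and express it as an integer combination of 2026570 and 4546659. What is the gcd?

13

Repeated division:
4546659 = 2·2026570 + 493519
2026570 = 4·493519 + 52494
493519 = 9·52494 + 21073
52494 = 2·21073 + 10348
21073 = 2·10348 + 377
10348 = 27·377 + 169
377 = 2·169 + 39
169 = 4·39 + 13
39 = 3·13 + 0
gcd(2026570, 4546659) = 13.
Working backward:
13 = 169 − 4·39
13 = −4·377 + 9·169
13 = 9·10348 − 247·377
13 = −247·21073 + 503·10348
13 = 503·52494 − 1253·21073
13 = −1253·493519 + 11780·52494
13 = 11780·2026570 − 48373·493519
13 = −48373·4546659 + 108526·2026570
So 13 = (-48373)·4546659 + (108526)·2026570.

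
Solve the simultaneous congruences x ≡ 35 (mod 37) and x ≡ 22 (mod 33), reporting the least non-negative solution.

220

Write x = 35 + 37·k. Then 37·k ≡ 22 − 35 ≡ 20 (mod 33).
Need 37⁻¹ mod 33. Extended Euclid on (33, 4):
33 = 8×4 + 1
4 = 4×1 + 0
Back-substitute:
1 = 33 − 8·4
37⁻¹ ≡ 25 (mod 33), so k ≡ 25·20 ≡ 5 (mod 33).
x = 35 + 37·5 = 220.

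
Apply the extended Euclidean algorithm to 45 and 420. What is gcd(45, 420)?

15

Euclidean algorithm:
420 = 9·45 + 15
45 = 3·15 + 0
gcd(45, 420) = 15.
Working backward:
15 = 420 − 9·45
So 15 = (1)·420 + (-9)·45.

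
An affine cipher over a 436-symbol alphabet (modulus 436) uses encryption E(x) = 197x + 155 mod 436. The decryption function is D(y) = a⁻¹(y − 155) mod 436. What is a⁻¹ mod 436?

Apply the Euclidean algorithm to 436 and 197:
436 = 2×197 + 42
197 = 4×42 + 29
42 = 1×29 + 13
29 = 2×13 + 3
13 = 4×3 + 1
3 = 3×1 + 0
Since gcd(197, 436) = 1, back-substitute to write 1 as a combination:
1 = 13 − 4·3
1 = −4·29 + 9·13
1 = 9·42 − 13·29
1 = −13·197 + 61·42
1 = 61·436 − 135·197
Thus 197·(-135) ≡ 1 (mod 436); reducing, -135 mod 436 = 301.

301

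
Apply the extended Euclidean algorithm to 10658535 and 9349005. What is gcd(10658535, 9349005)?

15

Euclidean algorithm:
10658535 = 1×9349005 + 1309530
9349005 = 7×1309530 + 182295
1309530 = 7×182295 + 33465
182295 = 5×33465 + 14970
33465 = 2×14970 + 3525
14970 = 4×3525 + 870
3525 = 4×870 + 45
870 = 19×45 + 15
45 = 3×15 + 0
gcd(10658535, 9349005) = 15.
Back-substituting:
15 = 870 − 19·45
15 = −19·3525 + 77·870
15 = 77·14970 − 327·3525
15 = −327·33465 + 731·14970
15 = 731·182295 − 3982·33465
15 = −3982·1309530 + 28605·182295
15 = 28605·9349005 − 204217·1309530
15 = −204217·10658535 + 232822·9349005
So 15 = (-204217)·10658535 + (232822)·9349005.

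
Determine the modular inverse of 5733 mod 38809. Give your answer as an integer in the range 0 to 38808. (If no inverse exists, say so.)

Run Euclid on (38809, 5733):
38809 = 6×5733 + 4411
5733 = 1×4411 + 1322
4411 = 3×1322 + 445
1322 = 2×445 + 432
445 = 1×432 + 13
432 = 33×13 + 3
13 = 4×3 + 1
3 = 3×1 + 0
Since gcd(5733, 38809) = 1, back-substitute to write 1 as a combination:
1 = 13 − 4·3
1 = −4·432 + 133·13
1 = 133·445 − 137·432
1 = −137·1322 + 407·445
1 = 407·4411 − 1358·1322
1 = −1358·5733 + 1765·4411
1 = 1765·38809 − 11948·5733
So 5733·(-11948) ≡ 1 (mod 38809), and -11948 ≡ 26861 (mod 38809).

26861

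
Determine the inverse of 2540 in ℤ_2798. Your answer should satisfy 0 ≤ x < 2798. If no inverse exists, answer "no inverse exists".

no inverse exists

Compute gcd(2540, 2798):
2798 = 1×2540 + 258
2540 = 9×258 + 218
258 = 1×218 + 40
218 = 5×40 + 18
40 = 2×18 + 4
18 = 4×4 + 2
4 = 2×2 + 0
The gcd is 2, not 1, hence no inverse exists.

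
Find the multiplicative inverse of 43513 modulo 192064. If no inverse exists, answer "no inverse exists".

Run Euclid on (192064, 43513):
192064 = 4·43513 + 18012
43513 = 2·18012 + 7489
18012 = 2·7489 + 3034
7489 = 2·3034 + 1421
3034 = 2·1421 + 192
1421 = 7·192 + 77
192 = 2·77 + 38
77 = 2·38 + 1
38 = 38·1 + 0
Since gcd(43513, 192064) = 1, back-substitute to write 1 as a combination:
1 = 77 − 2·38
1 = −2·192 + 5·77
1 = 5·1421 − 37·192
1 = −37·3034 + 79·1421
1 = 79·7489 − 195·3034
1 = −195·18012 + 469·7489
1 = 469·43513 − 1133·18012
1 = −1133·192064 + 5001·43513
So 43513·5001 ≡ 1 (mod 192064).

5001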